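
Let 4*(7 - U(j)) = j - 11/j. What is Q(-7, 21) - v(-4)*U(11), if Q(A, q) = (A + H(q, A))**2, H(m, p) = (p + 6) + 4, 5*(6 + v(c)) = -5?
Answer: 95/2 ≈ 47.500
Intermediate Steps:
v(c) = -7 (v(c) = -6 + (1/5)*(-5) = -6 - 1 = -7)
H(m, p) = 10 + p (H(m, p) = (6 + p) + 4 = 10 + p)
U(j) = 7 - j/4 + 11/(4*j) (U(j) = 7 - (j - 11/j)/4 = 7 + (-j/4 + 11/(4*j)) = 7 - j/4 + 11/(4*j))
Q(A, q) = (10 + 2*A)**2 (Q(A, q) = (A + (10 + A))**2 = (10 + 2*A)**2)
Q(-7, 21) - v(-4)*U(11) = 4*(5 - 7)**2 - (-7)*(1/4)*(11 - 1*11*(-28 + 11))/11 = 4*(-2)**2 - (-7)*(1/4)*(1/11)*(11 - 1*11*(-17)) = 4*4 - (-7)*(1/4)*(1/11)*(11 + 187) = 16 - (-7)*(1/4)*(1/11)*198 = 16 - (-7)*9/2 = 16 - 1*(-63/2) = 16 + 63/2 = 95/2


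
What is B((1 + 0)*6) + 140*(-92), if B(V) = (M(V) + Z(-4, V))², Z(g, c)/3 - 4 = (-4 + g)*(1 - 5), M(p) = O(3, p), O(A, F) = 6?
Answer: 116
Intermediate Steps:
M(p) = 6
Z(g, c) = 60 - 12*g (Z(g, c) = 12 + 3*((-4 + g)*(1 - 5)) = 12 + 3*((-4 + g)*(-4)) = 12 + 3*(16 - 4*g) = 12 + (48 - 12*g) = 60 - 12*g)
B(V) = 12996 (B(V) = (6 + (60 - 12*(-4)))² = (6 + (60 + 48))² = (6 + 108)² = 114² = 12996)
B((1 + 0)*6) + 140*(-92) = 12996 + 140*(-92) = 12996 - 12880 = 116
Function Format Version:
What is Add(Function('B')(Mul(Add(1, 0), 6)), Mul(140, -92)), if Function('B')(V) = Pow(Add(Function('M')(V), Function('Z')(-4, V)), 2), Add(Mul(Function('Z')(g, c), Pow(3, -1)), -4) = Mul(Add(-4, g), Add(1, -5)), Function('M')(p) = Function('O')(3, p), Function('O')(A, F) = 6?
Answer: 116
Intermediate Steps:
Function('M')(p) = 6
Function('Z')(g, c) = Add(60, Mul(-12, g)) (Function('Z')(g, c) = Add(12, Mul(3, Mul(Add(-4, g), Add(1, -5)))) = Add(12, Mul(3, Mul(Add(-4, g), -4))) = Add(12, Mul(3, Add(16, Mul(-4, g)))) = Add(12, Add(48, Mul(-12, g))) = Add(60, Mul(-12, g)))
Function('B')(V) = 12996 (Function('B')(V) = Pow(Add(6, Add(60, Mul(-12, -4))), 2) = Pow(Add(6, Add(60, 48)), 2) = Pow(Add(6, 108), 2) = Pow(114, 2) = 12996)
Add(Function('B')(Mul(Add(1, 0), 6)), Mul(140, -92)) = Add(12996, Mul(140, -92)) = Add(12996, -12880) = 116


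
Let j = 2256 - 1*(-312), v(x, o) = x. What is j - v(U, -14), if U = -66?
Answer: 2634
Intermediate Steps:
j = 2568 (j = 2256 + 312 = 2568)
j - v(U, -14) = 2568 - 1*(-66) = 2568 + 66 = 2634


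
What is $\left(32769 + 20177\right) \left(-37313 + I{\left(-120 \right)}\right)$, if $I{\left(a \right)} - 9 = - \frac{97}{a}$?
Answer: $- \frac{118503287159}{60} \approx -1.9751 \cdot 10^{9}$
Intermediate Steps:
$I{\left(a \right)} = 9 - \frac{97}{a}$
$\left(32769 + 20177\right) \left(-37313 + I{\left(-120 \right)}\right) = \left(32769 + 20177\right) \left(-37313 + \left(9 - \frac{97}{-120}\right)\right) = 52946 \left(-37313 + \left(9 - - \frac{97}{120}\right)\right) = 52946 \left(-37313 + \left(9 + \frac{97}{120}\right)\right) = 52946 \left(-37313 + \frac{1177}{120}\right) = 52946 \left(- \frac{4476383}{120}\right) = - \frac{118503287159}{60}$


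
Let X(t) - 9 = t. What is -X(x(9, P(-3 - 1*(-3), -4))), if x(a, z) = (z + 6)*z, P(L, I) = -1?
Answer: -4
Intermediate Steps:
x(a, z) = z*(6 + z) (x(a, z) = (6 + z)*z = z*(6 + z))
X(t) = 9 + t
-X(x(9, P(-3 - 1*(-3), -4))) = -(9 - (6 - 1)) = -(9 - 1*5) = -(9 - 5) = -1*4 = -4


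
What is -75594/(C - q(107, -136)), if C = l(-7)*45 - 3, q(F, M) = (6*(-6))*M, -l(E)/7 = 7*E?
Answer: -12599/1756 ≈ -7.1748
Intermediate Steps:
l(E) = -49*E
q(F, M) = -36*M
C = 15432 (C = -49*(-7)*45 - 3 = 343*45 - 3 = 15435 - 3 = 15432)
-75594/(C - q(107, -136)) = -75594/(15432 - (-36)*(-136)) = -75594/(15432 - 1*4896) = -75594/(15432 - 4896) = -75594/10536 = -75594*1/10536 = -12599/1756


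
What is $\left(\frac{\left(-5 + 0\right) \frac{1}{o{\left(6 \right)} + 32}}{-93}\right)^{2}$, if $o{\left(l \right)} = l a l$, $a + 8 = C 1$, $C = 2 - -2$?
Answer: $\frac{25}{108493056} \approx 2.3043 \cdot 10^{-7}$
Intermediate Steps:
$C = 4$ ($C = 2 + 2 = 4$)
$a = -4$ ($a = -8 + 4 \cdot 1 = -8 + 4 = -4$)
$o{\left(l \right)} = - 4 l^{2}$ ($o{\left(l \right)} = l \left(-4\right) l = - 4 l l = - 4 l^{2}$)
$\left(\frac{\left(-5 + 0\right) \frac{1}{o{\left(6 \right)} + 32}}{-93}\right)^{2} = \left(\frac{\left(-5 + 0\right) \frac{1}{- 4 \cdot 6^{2} + 32}}{-93}\right)^{2} = \left(- \frac{5}{\left(-4\right) 36 + 32} \left(- \frac{1}{93}\right)\right)^{2} = \left(- \frac{5}{-144 + 32} \left(- \frac{1}{93}\right)\right)^{2} = \left(- \frac{5}{-112} \left(- \frac{1}{93}\right)\right)^{2} = \left(\left(-5\right) \left(- \frac{1}{112}\right) \left(- \frac{1}{93}\right)\right)^{2} = \left(\frac{5}{112} \left(- \frac{1}{93}\right)\right)^{2} = \left(- \frac{5}{10416}\right)^{2} = \frac{25}{108493056}$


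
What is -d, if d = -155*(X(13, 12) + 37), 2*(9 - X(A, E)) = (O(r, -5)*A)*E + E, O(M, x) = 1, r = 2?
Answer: -5890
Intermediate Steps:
X(A, E) = 9 - E/2 - A*E/2 (X(A, E) = 9 - ((1*A)*E + E)/2 = 9 - (A*E + E)/2 = 9 - (E + A*E)/2 = 9 + (-E/2 - A*E/2) = 9 - E/2 - A*E/2)
d = 5890 (d = -155*((9 - ½*12 - ½*13*12) + 37) = -155*((9 - 6 - 78) + 37) = -155*(-75 + 37) = -155*(-38) = 5890)
-d = -1*5890 = -5890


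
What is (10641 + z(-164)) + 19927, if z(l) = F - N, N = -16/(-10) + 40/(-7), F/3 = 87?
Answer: 1079159/35 ≈ 30833.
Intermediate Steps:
F = 261 (F = 3*87 = 261)
N = -144/35 (N = -16*(-⅒) + 40*(-⅐) = 8/5 - 40/7 = -144/35 ≈ -4.1143)
z(l) = 9279/35 (z(l) = 261 - 1*(-144/35) = 261 + 144/35 = 9279/35)
(10641 + z(-164)) + 19927 = (10641 + 9279/35) + 19927 = 381714/35 + 19927 = 1079159/35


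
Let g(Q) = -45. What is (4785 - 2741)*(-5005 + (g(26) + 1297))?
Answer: -7671132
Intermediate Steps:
(4785 - 2741)*(-5005 + (g(26) + 1297)) = (4785 - 2741)*(-5005 + (-45 + 1297)) = 2044*(-5005 + 1252) = 2044*(-3753) = -7671132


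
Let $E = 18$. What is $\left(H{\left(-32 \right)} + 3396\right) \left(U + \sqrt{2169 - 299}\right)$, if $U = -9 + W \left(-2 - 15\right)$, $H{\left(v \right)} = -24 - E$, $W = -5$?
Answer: $254904 + 3354 \sqrt{1870} \approx 3.9994 \cdot 10^{5}$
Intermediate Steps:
$H{\left(v \right)} = -42$ ($H{\left(v \right)} = -24 - 18 = -42$)
$U = 76$ ($U = -9 - 5 \left(-2 - 15\right) = -9 - -85 = -9 + 85 = 76$)
$\left(H{\left(-32 \right)} + 3396\right) \left(U + \sqrt{2169 - 299}\right) = \left(-42 + 3396\right) \left(76 + \sqrt{2169 - 299}\right) = 3354 \left(76 + \sqrt{1870}\right) = 254904 + 3354 \sqrt{1870}$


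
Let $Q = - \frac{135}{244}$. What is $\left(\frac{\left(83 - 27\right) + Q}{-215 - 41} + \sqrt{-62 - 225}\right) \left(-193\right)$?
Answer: $\frac{2611097}{62464} - 193 i \sqrt{287} \approx 41.802 - 3269.6 i$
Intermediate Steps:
$Q = - \frac{135}{244}$ ($Q = \left(-135\right) \frac{1}{244} = - \frac{135}{244} \approx -0.55328$)
$\left(\frac{\left(83 - 27\right) + Q}{-215 - 41} + \sqrt{-62 - 225}\right) \left(-193\right) = \left(\frac{\left(83 - 27\right) - \frac{135}{244}}{-215 - 41} + \sqrt{-62 - 225}\right) \left(-193\right) = \left(\frac{\left(83 - 27\right) - \frac{135}{244}}{-256} + \sqrt{-287}\right) \left(-193\right) = \left(\left(56 - \frac{135}{244}\right) \left(- \frac{1}{256}\right) + i \sqrt{287}\right) \left(-193\right) = \left(\frac{13529}{244} \left(- \frac{1}{256}\right) + i \sqrt{287}\right) \left(-193\right) = \left(- \frac{13529}{62464} + i \sqrt{287}\right) \left(-193\right) = \frac{2611097}{62464} - 193 i \sqrt{287}$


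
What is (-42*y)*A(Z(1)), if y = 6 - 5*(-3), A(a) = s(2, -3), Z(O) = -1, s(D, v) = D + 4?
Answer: -5292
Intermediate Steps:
s(D, v) = 4 + D
A(a) = 6 (A(a) = 4 + 2 = 6)
y = 21 (y = 6 + 15 = 21)
(-42*y)*A(Z(1)) = -42*21*6 = -882*6 = -5292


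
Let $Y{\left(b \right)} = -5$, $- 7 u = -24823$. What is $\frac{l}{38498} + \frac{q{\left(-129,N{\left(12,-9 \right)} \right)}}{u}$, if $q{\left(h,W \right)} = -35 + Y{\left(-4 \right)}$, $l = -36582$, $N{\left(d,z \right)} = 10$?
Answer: $- \frac{459427213}{477817927} \approx -0.96151$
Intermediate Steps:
$u = \frac{24823}{7}$ ($u = \left(- \frac{1}{7}\right) \left(-24823\right) = \frac{24823}{7} \approx 3546.1$)
$q{\left(h,W \right)} = -40$ ($q{\left(h,W \right)} = -35 - 5 = -40$)
$\frac{l}{38498} + \frac{q{\left(-129,N{\left(12,-9 \right)} \right)}}{u} = - \frac{36582}{38498} - \frac{40}{\frac{24823}{7}} = \left(-36582\right) \frac{1}{38498} - \frac{280}{24823} = - \frac{18291}{19249} - \frac{280}{24823} = - \frac{459427213}{477817927}$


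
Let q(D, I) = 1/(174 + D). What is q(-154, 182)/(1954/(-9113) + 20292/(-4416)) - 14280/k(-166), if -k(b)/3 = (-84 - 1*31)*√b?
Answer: -838396/80645775 + 476*I*√166/1909 ≈ -0.010396 + 3.2126*I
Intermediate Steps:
k(b) = 345*√b (k(b) = -3*(-84 - 1*31)*√b = -3*(-84 - 31)*√b = -(-345)*√b = 345*√b)
q(-154, 182)/(1954/(-9113) + 20292/(-4416)) - 14280/k(-166) = 1/((174 - 154)*(1954/(-9113) + 20292/(-4416))) - 14280*(-I*√166/57270) = 1/(20*(1954*(-1/9113) + 20292*(-1/4416))) - 14280*(-I*√166/57270) = 1/(20*(-1954/9113 - 1691/368)) - 14280*(-I*√166/57270) = 1/(20*(-16129155/3353584)) - (-476)*I*√166/1909 = (1/20)*(-3353584/16129155) + 476*I*√166/1909 = -838396/80645775 + 476*I*√166/1909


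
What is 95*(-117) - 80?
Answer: -11195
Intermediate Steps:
95*(-117) - 80 = -11115 - 80 = -11195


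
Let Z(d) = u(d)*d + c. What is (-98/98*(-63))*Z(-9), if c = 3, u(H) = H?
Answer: 5292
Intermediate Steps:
Z(d) = 3 + d² (Z(d) = d*d + 3 = d² + 3 = 3 + d²)
(-98/98*(-63))*Z(-9) = (-98/98*(-63))*(3 + (-9)²) = (-98*1/98*(-63))*(3 + 81) = -1*(-63)*84 = 63*84 = 5292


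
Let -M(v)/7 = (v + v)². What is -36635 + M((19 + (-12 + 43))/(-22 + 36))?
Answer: -258945/7 ≈ -36992.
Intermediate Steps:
M(v) = -28*v² (M(v) = -7*(v + v)² = -7*4*v² = -28*v²)
-36635 + M((19 + (-12 + 43))/(-22 + 36)) = -36635 - 28*(19 + (-12 + 43))²/(-22 + 36)² = -36635 - 28*(19 + 31)²/196 = -36635 - 28*(50*(1/14))² = -36635 - 28*(25/7)² = -36635 - 28*625/49 = -36635 - 2500/7 = -258945/7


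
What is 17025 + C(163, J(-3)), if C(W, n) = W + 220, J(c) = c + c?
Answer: 17408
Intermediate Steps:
J(c) = 2*c
C(W, n) = 220 + W
17025 + C(163, J(-3)) = 17025 + (220 + 163) = 17025 + 383 = 17408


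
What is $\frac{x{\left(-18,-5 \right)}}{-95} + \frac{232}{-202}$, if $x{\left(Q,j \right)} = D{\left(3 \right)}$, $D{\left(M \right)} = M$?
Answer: $- \frac{11323}{9595} \approx -1.1801$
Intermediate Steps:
$x{\left(Q,j \right)} = 3$
$\frac{x{\left(-18,-5 \right)}}{-95} + \frac{232}{-202} = \frac{3}{-95} + \frac{232}{-202} = 3 \left(- \frac{1}{95}\right) + 232 \left(- \frac{1}{202}\right) = - \frac{3}{95} - \frac{116}{101} = - \frac{11323}{9595}$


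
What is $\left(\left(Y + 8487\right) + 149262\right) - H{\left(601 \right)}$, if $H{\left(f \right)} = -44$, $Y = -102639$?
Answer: $55154$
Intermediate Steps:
$\left(\left(Y + 8487\right) + 149262\right) - H{\left(601 \right)} = \left(\left(-102639 + 8487\right) + 149262\right) - -44 = \left(-94152 + 149262\right) + 44 = 55110 + 44 = 55154$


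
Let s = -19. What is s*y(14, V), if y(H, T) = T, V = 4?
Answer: -76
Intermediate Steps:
s*y(14, V) = -19*4 = -76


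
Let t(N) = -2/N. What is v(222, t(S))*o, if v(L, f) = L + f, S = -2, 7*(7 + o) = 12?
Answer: -8251/7 ≈ -1178.7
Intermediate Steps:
o = -37/7 (o = -7 + (⅐)*12 = -7 + 12/7 = -37/7 ≈ -5.2857)
v(222, t(S))*o = (222 - 2/(-2))*(-37/7) = (222 - 2*(-½))*(-37/7) = (222 + 1)*(-37/7) = 223*(-37/7) = -8251/7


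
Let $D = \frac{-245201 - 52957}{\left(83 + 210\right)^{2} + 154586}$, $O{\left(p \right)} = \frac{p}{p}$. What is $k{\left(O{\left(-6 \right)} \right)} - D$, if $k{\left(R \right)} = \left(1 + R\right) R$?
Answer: $\frac{259676}{80145} \approx 3.2401$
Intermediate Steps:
$O{\left(p \right)} = 1$
$k{\left(R \right)} = R \left(1 + R\right)$
$D = - \frac{99386}{80145}$ ($D = - \frac{298158}{293^{2} + 154586} = - \frac{298158}{85849 + 154586} = - \frac{298158}{240435} = \left(-298158\right) \frac{1}{240435} = - \frac{99386}{80145} \approx -1.2401$)
$k{\left(O{\left(-6 \right)} \right)} - D = 1 \left(1 + 1\right) - - \frac{99386}{80145} = 1 \cdot 2 + \frac{99386}{80145} = 2 + \frac{99386}{80145} = \frac{259676}{80145}$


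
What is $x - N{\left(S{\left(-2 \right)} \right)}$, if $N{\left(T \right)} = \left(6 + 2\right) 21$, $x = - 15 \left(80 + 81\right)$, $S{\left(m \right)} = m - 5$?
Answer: $-2583$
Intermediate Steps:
$S{\left(m \right)} = -5 + m$
$x = -2415$ ($x = \left(-15\right) 161 = -2415$)
$N{\left(T \right)} = 168$ ($N{\left(T \right)} = 8 \cdot 21 = 168$)
$x - N{\left(S{\left(-2 \right)} \right)} = -2415 - 168 = -2583$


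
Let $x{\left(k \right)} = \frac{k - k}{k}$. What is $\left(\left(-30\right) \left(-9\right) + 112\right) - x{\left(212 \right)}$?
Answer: $382$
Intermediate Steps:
$x{\left(k \right)} = 0$ ($x{\left(k \right)} = \frac{0}{k} = 0$)
$\left(\left(-30\right) \left(-9\right) + 112\right) - x{\left(212 \right)} = \left(\left(-30\right) \left(-9\right) + 112\right) - 0 = \left(270 + 112\right) + 0 = 382 + 0 = 382$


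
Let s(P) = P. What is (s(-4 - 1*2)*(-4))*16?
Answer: 384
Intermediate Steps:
(s(-4 - 1*2)*(-4))*16 = ((-4 - 1*2)*(-4))*16 = ((-4 - 2)*(-4))*16 = -6*(-4)*16 = 24*16 = 384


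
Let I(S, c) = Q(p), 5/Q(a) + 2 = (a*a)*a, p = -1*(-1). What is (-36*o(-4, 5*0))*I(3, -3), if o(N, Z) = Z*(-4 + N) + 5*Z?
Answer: 0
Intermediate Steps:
p = 1
Q(a) = 5/(-2 + a**3) (Q(a) = 5/(-2 + (a*a)*a) = 5/(-2 + a**2*a) = 5/(-2 + a**3))
I(S, c) = -5 (I(S, c) = 5/(-2 + 1**3) = 5/(-2 + 1) = 5/(-1) = 5*(-1) = -5)
o(N, Z) = 5*Z + Z*(-4 + N)
(-36*o(-4, 5*0))*I(3, -3) = -36*5*0*(1 - 4)*(-5) = -0*(-3)*(-5) = -36*0*(-5) = 0*(-5) = 0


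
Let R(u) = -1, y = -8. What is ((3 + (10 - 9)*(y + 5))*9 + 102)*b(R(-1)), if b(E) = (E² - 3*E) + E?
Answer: 306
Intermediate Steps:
b(E) = E² - 2*E
((3 + (10 - 9)*(y + 5))*9 + 102)*b(R(-1)) = ((3 + (10 - 9)*(-8 + 5))*9 + 102)*(-(-2 - 1)) = ((3 + 1*(-3))*9 + 102)*(-1*(-3)) = ((3 - 3)*9 + 102)*3 = (0*9 + 102)*3 = (0 + 102)*3 = 102*3 = 306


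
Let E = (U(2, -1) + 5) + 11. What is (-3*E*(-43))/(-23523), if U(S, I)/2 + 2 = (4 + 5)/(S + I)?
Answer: -1290/7841 ≈ -0.16452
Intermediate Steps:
U(S, I) = -4 + 18/(I + S) (U(S, I) = -4 + 2*((4 + 5)/(S + I)) = -4 + 2*(9/(I + S)) = -4 + 18/(I + S))
E = 30 (E = (2*(9 - 2*(-1) - 2*2)/(-1 + 2) + 5) + 11 = (2*(9 + 2 - 4)/1 + 5) + 11 = (2*1*7 + 5) + 11 = (14 + 5) + 11 = 19 + 11 = 30)
(-3*E*(-43))/(-23523) = (-3*30*(-43))/(-23523) = -90*(-43)*(-1/23523) = 3870*(-1/23523) = -1290/7841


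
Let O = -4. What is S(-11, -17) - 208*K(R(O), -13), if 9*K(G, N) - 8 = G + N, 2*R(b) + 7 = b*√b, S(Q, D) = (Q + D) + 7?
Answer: 1579/9 + 832*I/9 ≈ 175.44 + 92.444*I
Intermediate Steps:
S(Q, D) = 7 + D + Q (S(Q, D) = (D + Q) + 7 = 7 + D + Q)
R(b) = -7/2 + b^(3/2)/2 (R(b) = -7/2 + (b*√b)/2 = -7/2 + b^(3/2)/2)
K(G, N) = 8/9 + G/9 + N/9 (K(G, N) = 8/9 + (G + N)/9 = 8/9 + (G/9 + N/9) = 8/9 + G/9 + N/9)
S(-11, -17) - 208*K(R(O), -13) = (7 - 17 - 11) - 208*(8/9 + (-7/2 + (-4)^(3/2)/2)/9 + (⅑)*(-13)) = -21 - 208*(8/9 + (-7/2 + (-8*I)/2)/9 - 13/9) = -21 - 208*(8/9 + (-7/2 - 4*I)/9 - 13/9) = -21 - 208*(8/9 + (-7/18 - 4*I/9) - 13/9) = -21 - 208*(-17/18 - 4*I/9) = -21 + (1768/9 + 832*I/9) = 1579/9 + 832*I/9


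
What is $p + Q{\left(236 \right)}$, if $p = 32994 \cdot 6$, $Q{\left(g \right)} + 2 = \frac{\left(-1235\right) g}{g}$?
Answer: $196727$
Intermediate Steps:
$Q{\left(g \right)} = -1237$ ($Q{\left(g \right)} = -2 + \frac{\left(-1235\right) g}{g} = -2 - 1235 = -1237$)
$p = 197964$
$p + Q{\left(236 \right)} = 197964 - 1237 = 196727$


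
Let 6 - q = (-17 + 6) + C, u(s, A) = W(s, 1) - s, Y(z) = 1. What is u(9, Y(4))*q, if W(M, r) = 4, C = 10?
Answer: -35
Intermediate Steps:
u(s, A) = 4 - s
q = 7 (q = 6 - ((-17 + 6) + 10) = 6 - (-11 + 10) = 6 - 1*(-1) = 6 + 1 = 7)
u(9, Y(4))*q = (4 - 1*9)*7 = (4 - 9)*7 = -5*7 = -35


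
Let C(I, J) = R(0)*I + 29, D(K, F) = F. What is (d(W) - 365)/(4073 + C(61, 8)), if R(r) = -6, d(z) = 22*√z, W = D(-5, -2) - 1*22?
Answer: -365/3736 + 11*I*√6/934 ≈ -0.097698 + 0.028848*I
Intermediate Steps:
W = -24 (W = -2 - 1*22 = -2 - 22 = -24)
C(I, J) = 29 - 6*I (C(I, J) = -6*I + 29 = 29 - 6*I)
(d(W) - 365)/(4073 + C(61, 8)) = (22*√(-24) - 365)/(4073 + (29 - 6*61)) = (22*(2*I*√6) - 365)/(4073 + (29 - 366)) = (44*I*√6 - 365)/(4073 - 337) = (-365 + 44*I*√6)/3736 = (-365 + 44*I*√6)*(1/3736) = -365/3736 + 11*I*√6/934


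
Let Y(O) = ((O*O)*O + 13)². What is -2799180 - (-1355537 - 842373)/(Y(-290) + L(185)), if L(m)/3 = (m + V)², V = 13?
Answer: -1665015769007241501670/594822687003781 ≈ -2.7992e+6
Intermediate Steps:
L(m) = 3*(13 + m)² (L(m) = 3*(m + 13)² = 3*(13 + m)²)
Y(O) = (13 + O³)² (Y(O) = (O²*O + 13)² = (O³ + 13)² = (13 + O³)²)
-2799180 - (-1355537 - 842373)/(Y(-290) + L(185)) = -2799180 - (-1355537 - 842373)/((13 + (-290)³)² + 3*(13 + 185)²) = -2799180 - (-2197910)/((13 - 24389000)² + 3*198²) = -2799180 - (-2197910)/((-24388987)² + 3*39204) = -2799180 - (-2197910)/(594822686886169 + 117612) = -2799180 - (-2197910)/594822687003781 = -2799180 - 1*(-2197910/594822687003781) = -2799180 + 2197910/594822687003781 = -1665015769007241501670/594822687003781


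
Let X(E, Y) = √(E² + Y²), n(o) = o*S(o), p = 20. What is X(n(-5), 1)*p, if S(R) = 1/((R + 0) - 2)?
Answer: 20*√74/7 ≈ 24.578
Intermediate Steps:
S(R) = 1/(-2 + R) (S(R) = 1/(R - 2) = 1/(-2 + R))
n(o) = o/(-2 + o)
X(n(-5), 1)*p = √((-5/(-2 - 5))² + 1²)*20 = √((-5/(-7))² + 1)*20 = √((-5*(-⅐))² + 1)*20 = √((5/7)² + 1)*20 = √(25/49 + 1)*20 = √(74/49)*20 = (√74/7)*20 = 20*√74/7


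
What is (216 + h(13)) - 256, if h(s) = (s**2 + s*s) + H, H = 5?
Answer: 303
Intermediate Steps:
h(s) = 5 + 2*s**2 (h(s) = (s**2 + s*s) + 5 = (s**2 + s**2) + 5 = 2*s**2 + 5 = 5 + 2*s**2)
(216 + h(13)) - 256 = (216 + (5 + 2*13**2)) - 256 = (216 + (5 + 2*169)) - 256 = (216 + (5 + 338)) - 256 = (216 + 343) - 256 = 559 - 256 = 303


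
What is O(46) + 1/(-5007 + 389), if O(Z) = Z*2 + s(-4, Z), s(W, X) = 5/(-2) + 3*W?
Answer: 178947/2309 ≈ 77.500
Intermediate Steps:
s(W, X) = -5/2 + 3*W (s(W, X) = 5*(-½) + 3*W = -5/2 + 3*W)
O(Z) = -29/2 + 2*Z (O(Z) = Z*2 + (-5/2 + 3*(-4)) = 2*Z + (-5/2 - 12) = 2*Z - 29/2 = -29/2 + 2*Z)
O(46) + 1/(-5007 + 389) = (-29/2 + 2*46) + 1/(-5007 + 389) = (-29/2 + 92) + 1/(-4618) = 155/2 - 1/4618 = 178947/2309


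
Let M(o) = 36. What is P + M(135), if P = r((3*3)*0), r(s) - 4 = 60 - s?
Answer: 100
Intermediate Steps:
r(s) = 64 - s (r(s) = 4 + (60 - s) = 64 - s)
P = 64 (P = 64 - 3*3*0 = 64 - 9*0 = 64 - 1*0 = 64 + 0 = 64)
P + M(135) = 64 + 36 = 100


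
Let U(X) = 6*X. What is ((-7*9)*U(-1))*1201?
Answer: 453978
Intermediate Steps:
((-7*9)*U(-1))*1201 = ((-7*9)*(6*(-1)))*1201 = -63*(-6)*1201 = 378*1201 = 453978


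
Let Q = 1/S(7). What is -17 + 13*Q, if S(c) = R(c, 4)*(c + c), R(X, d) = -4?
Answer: -965/56 ≈ -17.232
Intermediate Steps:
S(c) = -8*c (S(c) = -4*(c + c) = -8*c)
Q = -1/56 (Q = 1/(-8*7) = 1/(-56) = -1/56 ≈ -0.017857)
-17 + 13*Q = -17 + 13*(-1/56) = -17 - 13/56 = -965/56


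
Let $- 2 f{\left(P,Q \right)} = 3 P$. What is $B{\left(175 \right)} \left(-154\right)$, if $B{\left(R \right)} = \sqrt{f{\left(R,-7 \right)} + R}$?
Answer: $- 385 i \sqrt{14} \approx - 1440.5 i$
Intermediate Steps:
$f{\left(P,Q \right)} = - \frac{3 P}{2}$
$B{\left(R \right)} = \frac{\sqrt{2} \sqrt{- R}}{2}$ ($B{\left(R \right)} = \sqrt{- \frac{3 R}{2} + R} = \sqrt{- \frac{R}{2}} = \frac{\sqrt{2} \sqrt{- R}}{2}$)
$B{\left(175 \right)} \left(-154\right) = \frac{\sqrt{2} \sqrt{\left(-1\right) 175}}{2} \left(-154\right) = \frac{\sqrt{2} \sqrt{-175}}{2} \left(-154\right) = \frac{\sqrt{2} \cdot 5 i \sqrt{7}}{2} \left(-154\right) = \frac{5 i \sqrt{14}}{2} \left(-154\right) = - 385 i \sqrt{14}$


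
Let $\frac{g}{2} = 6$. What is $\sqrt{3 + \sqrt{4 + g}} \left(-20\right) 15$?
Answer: $- 300 \sqrt{7} \approx -793.73$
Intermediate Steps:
$g = 12$ ($g = 2 \cdot 6 = 12$)
$\sqrt{3 + \sqrt{4 + g}} \left(-20\right) 15 = \sqrt{3 + \sqrt{4 + 12}} \left(-20\right) 15 = \sqrt{3 + \sqrt{16}} \left(-20\right) 15 = \sqrt{3 + 4} \left(-20\right) 15 = \sqrt{7} \left(-20\right) 15 = - 20 \sqrt{7} \cdot 15 = - 300 \sqrt{7}$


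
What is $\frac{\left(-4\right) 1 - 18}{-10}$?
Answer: $\frac{11}{5} \approx 2.2$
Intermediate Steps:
$\frac{\left(-4\right) 1 - 18}{-10} = \left(-4 - 18\right) \left(- \frac{1}{10}\right) = \left(-22\right) \left(- \frac{1}{10}\right) = \frac{11}{5}$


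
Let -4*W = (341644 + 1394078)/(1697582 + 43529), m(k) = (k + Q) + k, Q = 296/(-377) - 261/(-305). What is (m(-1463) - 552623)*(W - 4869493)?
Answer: 541593859770552337628968/200201648335 ≈ 2.7052e+12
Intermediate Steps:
Q = 8117/114985 (Q = 296*(-1/377) - 261*(-1/305) = -296/377 + 261/305 = 8117/114985 ≈ 0.070592)
m(k) = 8117/114985 + 2*k (m(k) = (k + 8117/114985) + k = (8117/114985 + k) + k = 8117/114985 + 2*k)
W = -867861/3482222 (W = -(341644 + 1394078)/(4*(1697582 + 43529)) = -867861/(2*1741111) = -¼*1735722/1741111 = -867861/3482222 ≈ -0.24923)
(m(-1463) - 552623)*(W - 4869493) = ((8117/114985 + 2*(-1463)) - 552623)*(-867861/3482222 - 4869493) = ((8117/114985 - 2926) - 552623)*(-16956656521307/3482222) = (-336437993/114985 - 552623)*(-16956656521307/3482222) = -63879793648/114985*(-16956656521307/3482222) = 541593859770552337628968/200201648335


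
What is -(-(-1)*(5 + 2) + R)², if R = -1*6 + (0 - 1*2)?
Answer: -1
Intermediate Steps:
R = -8 (R = -6 + (0 - 2) = -6 - 2 = -8)
-(-(-1)*(5 + 2) + R)² = -(-(-1)*(5 + 2) - 8)² = -(-(-1)*7 - 8)² = -(-1*(-7) - 8)² = -(7 - 8)² = -1*(-1)² = -1*1 = -1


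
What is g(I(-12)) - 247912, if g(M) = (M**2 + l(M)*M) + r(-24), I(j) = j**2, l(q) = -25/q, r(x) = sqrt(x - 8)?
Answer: -227201 + 4*I*sqrt(2) ≈ -2.272e+5 + 5.6569*I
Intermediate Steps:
r(x) = sqrt(-8 + x)
g(M) = -25 + M**2 + 4*I*sqrt(2) (g(M) = (M**2 + (-25/M)*M) + sqrt(-8 - 24) = (M**2 - 25) + sqrt(-32) = (-25 + M**2) + 4*I*sqrt(2) = -25 + M**2 + 4*I*sqrt(2))
g(I(-12)) - 247912 = (-25 + ((-12)**2)**2 + 4*I*sqrt(2)) - 247912 = (-25 + 144**2 + 4*I*sqrt(2)) - 247912 = (-25 + 20736 + 4*I*sqrt(2)) - 247912 = (20711 + 4*I*sqrt(2)) - 247912 = -227201 + 4*I*sqrt(2)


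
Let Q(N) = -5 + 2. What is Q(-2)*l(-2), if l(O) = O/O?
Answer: -3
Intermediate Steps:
l(O) = 1
Q(N) = -3
Q(-2)*l(-2) = -3*1 = -3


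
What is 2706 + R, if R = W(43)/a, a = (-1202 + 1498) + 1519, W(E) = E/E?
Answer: 4911391/1815 ≈ 2706.0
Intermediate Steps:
W(E) = 1
a = 1815 (a = 296 + 1519 = 1815)
R = 1/1815 ≈ 0.00055096
2706 + R = 2706 + 1/1815 = 4911391/1815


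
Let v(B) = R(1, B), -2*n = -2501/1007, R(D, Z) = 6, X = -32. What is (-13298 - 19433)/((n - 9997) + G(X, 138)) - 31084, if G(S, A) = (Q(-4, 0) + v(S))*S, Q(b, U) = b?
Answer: -629706892418/20260353 ≈ -31081.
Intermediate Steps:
n = 2501/2014 (n = -(-2501)/(2*1007) = -½*(-2501/1007) = 2501/2014 ≈ 1.2418)
v(B) = 6
G(S, A) = 2*S (G(S, A) = (-4 + 6)*S = 2*S)
(-13298 - 19433)/((n - 9997) + G(X, 138)) - 31084 = (-13298 - 19433)/((2501/2014 - 9997) + 2*(-32)) - 31084 = -32731/(-20131457/2014 - 64) - 31084 = -32731/(-20260353/2014) - 31084 = -32731*(-2014/20260353) - 31084 = 65920234/20260353 - 31084 = -629706892418/20260353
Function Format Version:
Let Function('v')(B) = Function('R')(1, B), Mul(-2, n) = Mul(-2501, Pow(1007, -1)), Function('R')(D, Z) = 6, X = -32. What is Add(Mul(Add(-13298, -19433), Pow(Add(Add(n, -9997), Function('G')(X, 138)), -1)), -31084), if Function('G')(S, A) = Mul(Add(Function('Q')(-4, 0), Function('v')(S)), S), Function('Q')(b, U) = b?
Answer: Rational(-629706892418, 20260353) ≈ -31081.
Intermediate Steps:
n = Rational(2501, 2014) (n = Mul(Rational(-1, 2), Mul(-2501, Pow(1007, -1))) = Mul(Rational(-1, 2), Mul(-2501, Rational(1, 1007))) = Mul(Rational(-1, 2), Rational(-2501, 1007)) = Rational(2501, 2014) ≈ 1.2418)
Function('v')(B) = 6
Function('G')(S, A) = Mul(2, S) (Function('G')(S, A) = Mul(Add(-4, 6), S) = Mul(2, S))
Add(Mul(Add(-13298, -19433), Pow(Add(Add(n, -9997), Function('G')(X, 138)), -1)), -31084) = Add(Mul(Add(-13298, -19433), Pow(Add(Add(Rational(2501, 2014), -9997), Mul(2, -32)), -1)), -31084) = Add(Mul(-32731, Pow(Add(Rational(-20131457, 2014), -64), -1)), -31084) = Add(Mul(-32731, Pow(Rational(-20260353, 2014), -1)), -31084) = Add(Mul(-32731, Rational(-2014, 20260353)), -31084) = Add(Rational(65920234, 20260353), -31084) = Rational(-629706892418, 20260353)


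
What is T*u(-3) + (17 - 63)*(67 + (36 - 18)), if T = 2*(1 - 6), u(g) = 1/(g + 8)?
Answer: -3912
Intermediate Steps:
u(g) = 1/(8 + g)
T = -10 (T = 2*(-5) = -10)
T*u(-3) + (17 - 63)*(67 + (36 - 18)) = -10/(8 - 3) + (17 - 63)*(67 + (36 - 18)) = -10/5 - 46*(67 + 18) = -10*⅕ - 46*85 = -2 - 3910 = -3912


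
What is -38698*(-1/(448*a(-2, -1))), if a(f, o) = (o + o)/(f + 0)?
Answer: 19349/224 ≈ 86.380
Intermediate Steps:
a(f, o) = 2*o/f (a(f, o) = (2*o)/f = 2*o/f)
-38698*(-1/(448*a(-2, -1))) = -38698/(((2*(-1)/(-2))*14)*(-32)) = -38698/(((2*(-1)*(-½))*14)*(-32)) = -38698/((1*14)*(-32)) = -38698/(14*(-32)) = -38698/(-448) = -38698*(-1/448) = 19349/224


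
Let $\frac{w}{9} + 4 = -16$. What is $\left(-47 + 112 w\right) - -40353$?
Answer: $20146$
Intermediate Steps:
$w = -180$ ($w = -36 + 9 \left(-16\right) = -36 - 144 = -180$)
$\left(-47 + 112 w\right) - -40353 = \left(-47 + 112 \left(-180\right)\right) - -40353 = \left(-47 - 20160\right) + 40353 = -20207 + 40353 = 20146$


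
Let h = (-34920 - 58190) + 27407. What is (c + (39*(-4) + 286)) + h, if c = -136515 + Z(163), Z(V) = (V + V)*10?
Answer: -198828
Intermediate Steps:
Z(V) = 20*V (Z(V) = (2*V)*10 = 20*V)
h = -65703 (h = -93110 + 27407 = -65703)
c = -133255 (c = -136515 + 20*163 = -136515 + 3260 = -133255)
(c + (39*(-4) + 286)) + h = (-133255 + (39*(-4) + 286)) - 65703 = (-133255 + (-156 + 286)) - 65703 = (-133255 + 130) - 65703 = -133125 - 65703 = -198828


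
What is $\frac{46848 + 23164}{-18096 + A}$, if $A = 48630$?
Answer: $\frac{35006}{15267} \approx 2.2929$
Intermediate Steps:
$\frac{46848 + 23164}{-18096 + A} = \frac{46848 + 23164}{-18096 + 48630} = \frac{70012}{30534} = 70012 \cdot \frac{1}{30534} = \frac{35006}{15267}$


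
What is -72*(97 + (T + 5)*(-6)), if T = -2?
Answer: -5688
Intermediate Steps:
-72*(97 + (T + 5)*(-6)) = -72*(97 + (-2 + 5)*(-6)) = -72*(97 + 3*(-6)) = -72*(97 - 18) = -72*79 = -5688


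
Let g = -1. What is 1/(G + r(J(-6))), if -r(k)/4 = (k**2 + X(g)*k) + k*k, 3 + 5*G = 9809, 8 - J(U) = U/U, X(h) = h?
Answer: 5/7986 ≈ 0.00062610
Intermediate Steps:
J(U) = 7 (J(U) = 8 - U/U = 8 - 1*1 = 8 - 1 = 7)
G = 9806/5 (G = -3/5 + (1/5)*9809 = -3/5 + 9809/5 = 9806/5 ≈ 1961.2)
r(k) = -8*k**2 + 4*k (r(k) = -4*((k**2 - k) + k*k) = -4*((k**2 - k) + k**2) = -4*(-k + 2*k**2) = -8*k**2 + 4*k)
1/(G + r(J(-6))) = 1/(9806/5 + 4*7*(1 - 2*7)) = 1/(9806/5 + 4*7*(1 - 14)) = 1/(9806/5 + 4*7*(-13)) = 1/(9806/5 - 364) = 1/(7986/5) = 5/7986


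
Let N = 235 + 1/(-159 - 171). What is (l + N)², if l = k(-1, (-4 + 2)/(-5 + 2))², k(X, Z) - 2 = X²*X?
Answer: 6065138641/108900 ≈ 55695.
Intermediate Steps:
k(X, Z) = 2 + X³ (k(X, Z) = 2 + X²*X = 2 + X³)
N = 77549/330 (N = 235 + 1/(-330) = 235 - 1/330 = 77549/330 ≈ 235.00)
l = 1 (l = (2 + (-1)³)² = (2 - 1)² = 1² = 1)
(l + N)² = (1 + 77549/330)² = (77879/330)² = 6065138641/108900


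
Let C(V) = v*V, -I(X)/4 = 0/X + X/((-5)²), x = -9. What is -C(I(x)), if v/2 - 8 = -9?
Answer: 72/25 ≈ 2.8800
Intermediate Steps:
v = -2 (v = 16 + 2*(-9) = 16 - 18 = -2)
I(X) = -4*X/25 (I(X) = -4*(0/X + X/((-5)²)) = -4*(0 + X/25) = -4*X/25)
C(V) = -2*V
-C(I(x)) = -(-2)*(-4/25*(-9)) = -(-2)*36/25 = -1*(-72/25) = 72/25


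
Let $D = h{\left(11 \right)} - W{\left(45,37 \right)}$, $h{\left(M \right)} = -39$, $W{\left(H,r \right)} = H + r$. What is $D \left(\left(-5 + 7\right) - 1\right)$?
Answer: $-121$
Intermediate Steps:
$D = -121$ ($D = -39 - \left(45 + 37\right) = -39 - 82 = -121$)
$D \left(\left(-5 + 7\right) - 1\right) = - 121 \left(\left(-5 + 7\right) - 1\right) = - 121 \left(2 - 1\right) = \left(-121\right) 1 = -121$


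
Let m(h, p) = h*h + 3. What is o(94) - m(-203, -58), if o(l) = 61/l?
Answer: -3873867/94 ≈ -41211.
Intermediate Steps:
m(h, p) = 3 + h² (m(h, p) = h² + 3 = 3 + h²)
o(94) - m(-203, -58) = 61/94 - (3 + (-203)²) = 61*(1/94) - (3 + 41209) = 61/94 - 1*41212 = 61/94 - 41212 = -3873867/94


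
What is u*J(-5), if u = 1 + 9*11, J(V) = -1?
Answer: -100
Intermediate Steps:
u = 100 (u = 1 + 99 = 100)
u*J(-5) = 100*(-1) = -100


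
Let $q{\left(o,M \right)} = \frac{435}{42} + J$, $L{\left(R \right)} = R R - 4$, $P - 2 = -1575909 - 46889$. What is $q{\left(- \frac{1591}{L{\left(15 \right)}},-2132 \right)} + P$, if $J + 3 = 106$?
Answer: $- \frac{22717557}{14} \approx -1.6227 \cdot 10^{6}$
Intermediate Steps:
$P = -1622796$ ($P = 2 - 1622798 = -1622796$)
$L{\left(R \right)} = -4 + R^{2}$ ($L{\left(R \right)} = R^{2} - 4 = -4 + R^{2}$)
$J = 103$ ($J = -3 + 106 = 103$)
$q{\left(o,M \right)} = \frac{1587}{14}$ ($q{\left(o,M \right)} = \frac{435}{42} + 103 = 435 \cdot \frac{1}{42} + 103 = \frac{145}{14} + 103 = \frac{1587}{14}$)
$q{\left(- \frac{1591}{L{\left(15 \right)}},-2132 \right)} + P = \frac{1587}{14} - 1622796 = - \frac{22717557}{14}$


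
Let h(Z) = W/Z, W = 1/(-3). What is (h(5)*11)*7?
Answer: -77/15 ≈ -5.1333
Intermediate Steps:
W = -1/3 ≈ -0.33333
h(Z) = -1/(3*Z)
(h(5)*11)*7 = (-1/3/5*11)*7 = (-1/3*1/5*11)*7 = -1/15*11*7 = -11/15*7 = -77/15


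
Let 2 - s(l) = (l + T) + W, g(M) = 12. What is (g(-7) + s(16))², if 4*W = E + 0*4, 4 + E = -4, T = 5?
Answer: 25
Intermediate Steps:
E = -8 (E = -4 - 4 = -8)
W = -2 (W = (-8 + 0*4)/4 = (-8 + 0)/4 = (¼)*(-8) = -2)
s(l) = -1 - l (s(l) = 2 - ((l + 5) - 2) = 2 - ((5 + l) - 2) = 2 - (3 + l) = 2 + (-3 - l) = -1 - l)
(g(-7) + s(16))² = (12 + (-1 - 1*16))² = (12 + (-1 - 16))² = (12 - 17)² = (-5)² = 25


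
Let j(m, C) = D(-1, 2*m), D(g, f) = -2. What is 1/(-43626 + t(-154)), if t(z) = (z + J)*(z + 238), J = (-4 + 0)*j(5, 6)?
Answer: -1/55890 ≈ -1.7892e-5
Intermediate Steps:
j(m, C) = -2
J = 8 (J = (-4 + 0)*(-2) = -4*(-2) = 8)
t(z) = (8 + z)*(238 + z) (t(z) = (z + 8)*(z + 238) = (8 + z)*(238 + z))
1/(-43626 + t(-154)) = 1/(-43626 + (1904 + (-154)² + 246*(-154))) = 1/(-43626 + (1904 + 23716 - 37884)) = 1/(-43626 - 12264) = 1/(-55890) = -1/55890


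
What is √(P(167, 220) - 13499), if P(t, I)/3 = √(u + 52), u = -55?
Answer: √(-13499 + 3*I*√3) ≈ 0.0224 + 116.19*I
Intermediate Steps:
P(t, I) = 3*I*√3 (P(t, I) = 3*√(-55 + 52) = 3*√(-3) = 3*(I*√3) = 3*I*√3)
√(P(167, 220) - 13499) = √(3*I*√3 - 13499) = √(-13499 + 3*I*√3)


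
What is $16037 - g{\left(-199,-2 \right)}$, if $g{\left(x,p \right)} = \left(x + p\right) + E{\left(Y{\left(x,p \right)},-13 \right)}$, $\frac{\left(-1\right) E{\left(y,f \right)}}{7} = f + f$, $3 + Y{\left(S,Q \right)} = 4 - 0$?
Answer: $16056$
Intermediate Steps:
$Y{\left(S,Q \right)} = 1$ ($Y{\left(S,Q \right)} = -3 + \left(4 - 0\right) = -3 + \left(4 + 0\right) = -3 + 4 = 1$)
$E{\left(y,f \right)} = - 14 f$ ($E{\left(y,f \right)} = - 7 \left(f + f\right) = - 7 \cdot 2 f = - 14 f$)
$g{\left(x,p \right)} = 182 + p + x$ ($g{\left(x,p \right)} = \left(x + p\right) - -182 = \left(p + x\right) + 182 = 182 + p + x$)
$16037 - g{\left(-199,-2 \right)} = 16037 - \left(182 - 2 - 199\right) = 16037 - -19 = 16037 + 19 = 16056$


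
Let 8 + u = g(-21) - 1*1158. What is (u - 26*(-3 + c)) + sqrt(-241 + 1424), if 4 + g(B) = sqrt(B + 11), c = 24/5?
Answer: -6084/5 + 13*sqrt(7) + I*sqrt(10) ≈ -1182.4 + 3.1623*I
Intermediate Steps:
c = 24/5 (c = 24*(1/5) = 24/5 ≈ 4.8000)
g(B) = -4 + sqrt(11 + B) (g(B) = -4 + sqrt(B + 11) = -4 + sqrt(11 + B))
u = -1170 + I*sqrt(10) (u = -8 + ((-4 + sqrt(11 - 21)) - 1*1158) = -8 + ((-4 + sqrt(-10)) - 1158) = -8 + ((-4 + I*sqrt(10)) - 1158) = -8 + (-1162 + I*sqrt(10)) = -1170 + I*sqrt(10) ≈ -1170.0 + 3.1623*I)
(u - 26*(-3 + c)) + sqrt(-241 + 1424) = ((-1170 + I*sqrt(10)) - 26*(-3 + 24/5)) + sqrt(-241 + 1424) = ((-1170 + I*sqrt(10)) - 26*9/5) + sqrt(1183) = ((-1170 + I*sqrt(10)) - 234/5) + 13*sqrt(7) = (-6084/5 + I*sqrt(10)) + 13*sqrt(7) = -6084/5 + 13*sqrt(7) + I*sqrt(10)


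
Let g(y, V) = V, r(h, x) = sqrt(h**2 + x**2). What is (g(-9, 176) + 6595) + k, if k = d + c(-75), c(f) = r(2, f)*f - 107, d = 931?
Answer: 7595 - 75*sqrt(5629) ≈ 1968.0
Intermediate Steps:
c(f) = -107 + f*sqrt(4 + f**2) (c(f) = sqrt(2**2 + f**2)*f - 107 = sqrt(4 + f**2)*f - 107 = f*sqrt(4 + f**2) - 107 = -107 + f*sqrt(4 + f**2))
k = 824 - 75*sqrt(5629) (k = 931 + (-107 - 75*sqrt(4 + (-75)**2)) = 931 + (-107 - 75*sqrt(4 + 5625)) = 931 + (-107 - 75*sqrt(5629)) = 824 - 75*sqrt(5629) ≈ -4803.0)
(g(-9, 176) + 6595) + k = (176 + 6595) + (824 - 75*sqrt(5629)) = 6771 + (824 - 75*sqrt(5629)) = 7595 - 75*sqrt(5629)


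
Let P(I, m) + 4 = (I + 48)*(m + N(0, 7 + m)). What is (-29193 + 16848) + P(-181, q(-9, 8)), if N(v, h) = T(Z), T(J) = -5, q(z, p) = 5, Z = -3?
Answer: -12349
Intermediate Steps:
N(v, h) = -5
P(I, m) = -4 + (-5 + m)*(48 + I) (P(I, m) = -4 + (I + 48)*(m - 5) = -4 + (48 + I)*(-5 + m) = -4 + (-5 + m)*(48 + I))
(-29193 + 16848) + P(-181, q(-9, 8)) = (-29193 + 16848) + (-244 - 5*(-181) + 48*5 - 181*5) = -12345 + (-244 + 905 + 240 - 905) = -12345 - 4 = -12349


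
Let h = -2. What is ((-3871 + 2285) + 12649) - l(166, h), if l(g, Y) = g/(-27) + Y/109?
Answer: 32576557/2943 ≈ 11069.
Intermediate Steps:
l(g, Y) = -g/27 + Y/109 (l(g, Y) = g*(-1/27) + Y*(1/109) = -g/27 + Y/109)
((-3871 + 2285) + 12649) - l(166, h) = ((-3871 + 2285) + 12649) - (-1/27*166 + (1/109)*(-2)) = (-1586 + 12649) - (-166/27 - 2/109) = 11063 - 1*(-18148/2943) = 11063 + 18148/2943 = 32576557/2943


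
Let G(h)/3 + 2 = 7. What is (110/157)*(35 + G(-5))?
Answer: 5500/157 ≈ 35.032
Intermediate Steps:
G(h) = 15 (G(h) = -6 + 3*7 = -6 + 21 = 15)
(110/157)*(35 + G(-5)) = (110/157)*(35 + 15) = (110*(1/157))*50 = (110/157)*50 = 5500/157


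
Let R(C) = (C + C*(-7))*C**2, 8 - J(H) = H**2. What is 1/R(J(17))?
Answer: 1/133128246 ≈ 7.5116e-9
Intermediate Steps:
J(H) = 8 - H**2
R(C) = -6*C**3 (R(C) = (C - 7*C)*C**2 = (-6*C)*C**2 = -6*C**3)
1/R(J(17)) = 1/(-6*(8 - 1*17**2)**3) = 1/(-6*(8 - 1*289)**3) = 1/(-6*(8 - 289)**3) = 1/(-6*(-281)**3) = 1/(-6*(-22188041)) = 1/133128246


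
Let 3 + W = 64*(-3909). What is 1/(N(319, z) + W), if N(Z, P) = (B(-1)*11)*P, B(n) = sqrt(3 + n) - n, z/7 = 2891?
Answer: 13786/49173768857 + 222607*sqrt(2)/98347537714 ≈ 3.4814e-6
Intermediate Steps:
z = 20237 (z = 7*2891 = 20237)
W = -250179 (W = -3 + 64*(-3909) = -3 - 250176 = -250179)
N(Z, P) = P*(11 + 11*sqrt(2)) (N(Z, P) = ((sqrt(3 - 1) - 1*(-1))*11)*P = ((sqrt(2) + 1)*11)*P = ((1 + sqrt(2))*11)*P = (11 + 11*sqrt(2))*P = P*(11 + 11*sqrt(2)))
1/(N(319, z) + W) = 1/(11*20237*(1 + sqrt(2)) - 250179) = 1/((222607 + 222607*sqrt(2)) - 250179) = 1/(-27572 + 222607*sqrt(2))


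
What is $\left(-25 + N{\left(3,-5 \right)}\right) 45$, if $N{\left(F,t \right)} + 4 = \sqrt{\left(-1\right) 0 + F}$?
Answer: $-1305 + 45 \sqrt{3} \approx -1227.1$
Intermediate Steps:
$N{\left(F,t \right)} = -4 + \sqrt{F}$ ($N{\left(F,t \right)} = -4 + \sqrt{\left(-1\right) 0 + F} = -4 + \sqrt{0 + F} = -4 + \sqrt{F}$)
$\left(-25 + N{\left(3,-5 \right)}\right) 45 = \left(-25 - \left(4 - \sqrt{3}\right)\right) 45 = \left(-29 + \sqrt{3}\right) 45 = -1305 + 45 \sqrt{3}$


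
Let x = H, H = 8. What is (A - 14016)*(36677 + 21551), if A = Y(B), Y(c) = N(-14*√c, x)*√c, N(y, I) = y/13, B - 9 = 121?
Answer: -824275568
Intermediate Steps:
B = 130 (B = 9 + 121 = 130)
x = 8
N(y, I) = y/13 (N(y, I) = y*(1/13) = y/13)
Y(c) = -14*c/13 (Y(c) = ((-14*√c)/13)*√c = (-14*√c/13)*√c = -14*c/13)
A = -140 (A = -14/13*130 = -140)
(A - 14016)*(36677 + 21551) = (-140 - 14016)*(36677 + 21551) = -14156*58228 = -824275568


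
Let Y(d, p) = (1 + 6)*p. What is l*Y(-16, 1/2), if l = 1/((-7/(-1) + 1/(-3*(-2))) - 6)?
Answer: 3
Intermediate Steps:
Y(d, p) = 7*p
l = 6/7 (l = 1/((-7*(-1) + 1/6) - 6) = 1/((7 + 1*(1/6)) - 6) = 1/((7 + 1/6) - 6) = 1/(43/6 - 6) = 1/(7/6) = 6/7 ≈ 0.85714)
l*Y(-16, 1/2) = 6*(7/2)/7 = 6*(7*(1/2))/7 = (6/7)*(7/2) = 3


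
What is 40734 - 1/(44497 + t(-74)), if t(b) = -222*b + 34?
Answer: 2483103905/60959 ≈ 40734.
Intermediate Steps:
t(b) = 34 - 222*b
40734 - 1/(44497 + t(-74)) = 40734 - 1/(44497 + (34 - 222*(-74))) = 40734 - 1/(44497 + (34 + 16428)) = 40734 - 1/(44497 + 16462) = 40734 - 1/60959 = 2483103905/60959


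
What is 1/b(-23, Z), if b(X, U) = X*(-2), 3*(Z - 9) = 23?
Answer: 1/46 ≈ 0.021739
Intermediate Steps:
Z = 50/3 (Z = 9 + (⅓)*23 = 9 + 23/3 = 50/3 ≈ 16.667)
b(X, U) = -2*X
1/b(-23, Z) = 1/(-2*(-23)) = 1/46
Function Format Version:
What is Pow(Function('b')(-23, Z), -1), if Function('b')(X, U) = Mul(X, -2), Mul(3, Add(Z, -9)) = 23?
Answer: Rational(1, 46) ≈ 0.021739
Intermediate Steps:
Z = Rational(50, 3) (Z = Add(9, Mul(Rational(1, 3), 23)) = Add(9, Rational(23, 3)) = Rational(50, 3) ≈ 16.667)
Function('b')(X, U) = Mul(-2, X)
Pow(Function('b')(-23, Z), -1) = Pow(Mul(-2, -23), -1) = Pow(46, -1) = Rational(1, 46)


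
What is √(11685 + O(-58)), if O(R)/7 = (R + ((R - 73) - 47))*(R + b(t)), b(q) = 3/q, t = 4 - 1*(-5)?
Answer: √962553/3 ≈ 327.03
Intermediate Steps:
t = 9 (t = 4 + 5 = 9)
O(R) = 7*(-120 + 2*R)*(⅓ + R) (O(R) = 7*((R + ((R - 73) - 47))*(R + 3/9)) = 7*((R + ((-73 + R) - 47))*(R + 3*(⅑))) = 7*((R + (-120 + R))*(R + ⅓)) = 7*((-120 + 2*R)*(⅓ + R)) = 7*(-120 + 2*R)*(⅓ + R))
√(11685 + O(-58)) = √(11685 + (-280 + 14*(-58)² - 2506/3*(-58))) = √(11685 + (-280 + 14*3364 + 145348/3)) = √(11685 + (-280 + 47096 + 145348/3)) = √(11685 + 285796/3) = √(320851/3) = √962553/3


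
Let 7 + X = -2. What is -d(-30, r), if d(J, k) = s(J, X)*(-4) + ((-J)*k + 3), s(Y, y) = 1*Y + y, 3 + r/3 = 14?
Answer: -1149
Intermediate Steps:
X = -9 (X = -7 - 2 = -9)
r = 33 (r = -9 + 3*14 = -9 + 42 = 33)
s(Y, y) = Y + y
d(J, k) = 39 - 4*J - J*k (d(J, k) = (J - 9)*(-4) + ((-J)*k + 3) = (-9 + J)*(-4) + (-J*k + 3) = (36 - 4*J) + (3 - J*k) = 39 - 4*J - J*k)
-d(-30, r) = -(39 - 4*(-30) - 1*(-30)*33) = -(39 + 120 + 990) = -1*1149 = -1149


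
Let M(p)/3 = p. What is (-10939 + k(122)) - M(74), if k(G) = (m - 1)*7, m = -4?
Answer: -11196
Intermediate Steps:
k(G) = -35 (k(G) = (-4 - 1)*7 = -5*7 = -35)
M(p) = 3*p
(-10939 + k(122)) - M(74) = (-10939 - 35) - 3*74 = -10974 - 1*222 = -10974 - 222 = -11196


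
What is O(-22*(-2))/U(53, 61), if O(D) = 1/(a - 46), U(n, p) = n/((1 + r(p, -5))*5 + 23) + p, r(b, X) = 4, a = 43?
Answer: -16/2981 ≈ -0.0053673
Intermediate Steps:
U(n, p) = p + n/48 (U(n, p) = n/((1 + 4)*5 + 23) + p = n/(5*5 + 23) + p = n/(25 + 23) + p = n/48 + p = p + n/48)
O(D) = -⅓ (O(D) = 1/(43 - 46) = 1/(-3) = -⅓)
O(-22*(-2))/U(53, 61) = -1/(3*(61 + (1/48)*53)) = -1/(3*(61 + 53/48)) = -1/(3*2981/48) = -⅓*48/2981 = -16/2981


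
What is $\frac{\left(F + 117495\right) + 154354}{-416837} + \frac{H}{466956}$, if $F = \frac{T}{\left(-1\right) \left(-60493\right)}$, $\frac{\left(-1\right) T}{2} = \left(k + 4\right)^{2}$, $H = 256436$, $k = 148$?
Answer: $- \frac{303208338353042}{2943658011909699} \approx -0.103$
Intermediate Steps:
$T = -46208$ ($T = - 2 \left(148 + 4\right)^{2} = - 2 \cdot 152^{2} = \left(-2\right) 23104 = -46208$)
$F = - \frac{46208}{60493}$ ($F = - \frac{46208}{\left(-1\right) \left(-60493\right)} = - \frac{46208}{60493} \approx -0.76386$)
$\frac{\left(F + 117495\right) + 154354}{-416837} + \frac{H}{466956} = \frac{\left(- \frac{46208}{60493} + 117495\right) + 154354}{-416837} + \frac{256436}{466956} = \left(\frac{7107578827}{60493} + 154354\right) \left(- \frac{1}{416837}\right) + 256436 \cdot \frac{1}{466956} = \frac{16444915349}{60493} \left(- \frac{1}{416837}\right) + \frac{64109}{116739} = - \frac{16444915349}{25215720641} + \frac{64109}{116739} = - \frac{303208338353042}{2943658011909699}$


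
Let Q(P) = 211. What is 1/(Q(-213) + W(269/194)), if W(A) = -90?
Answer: 1/121 ≈ 0.0082645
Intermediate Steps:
1/(Q(-213) + W(269/194)) = 1/(211 - 90) = 1/121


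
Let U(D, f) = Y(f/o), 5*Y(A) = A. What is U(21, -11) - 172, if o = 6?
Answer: -5171/30 ≈ -172.37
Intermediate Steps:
Y(A) = A/5
U(D, f) = f/30 (U(D, f) = (f/6)/5 = f/30)
U(21, -11) - 172 = (1/30)*(-11) - 172 = -11/30 - 172 = -5171/30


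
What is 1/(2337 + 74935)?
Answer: 1/77272 ≈ 1.2941e-5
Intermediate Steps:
1/(2337 + 74935) = 1/77272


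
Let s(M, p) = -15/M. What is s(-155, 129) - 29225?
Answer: -905972/31 ≈ -29225.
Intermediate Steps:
s(-155, 129) - 29225 = -15/(-155) - 29225 = -15*(-1/155) - 29225 = 3/31 - 29225 = -905972/31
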